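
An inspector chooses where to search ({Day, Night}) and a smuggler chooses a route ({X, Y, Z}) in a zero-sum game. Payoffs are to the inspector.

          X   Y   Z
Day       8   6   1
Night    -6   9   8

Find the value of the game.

Row minima: Day → 1, Night → -6; maximin = 1.
Column maxima: X → 8, Y → 9, Z → 8; minimax = 8.
1 ≠ 8, so there is no saddle point; optimal play is mixed.
Y is strictly dominated by Z (it gives the inspector strictly more in every row), so the smuggler never plays it.
On the remaining 2×2 (Day, Night vs X, Z):
Let the inspector play Day with probability p. Expected payoff against X: 8p + (-6)(1−p) = 14p − 6; against Z: 1p + 8(1−p) = −7p + 8.
Setting these equal: 14p − 6 = −7p + 8 ⇒ 21p = 14 ⇒ p = 2/3, and the value is (14)·(2/3) − 6 = 10/3.
For the smuggler: with q = P(X), equating Day's and Night's payoffs gives 7q + 1 = −14q + 8 ⇒ q = 1/3.

10/3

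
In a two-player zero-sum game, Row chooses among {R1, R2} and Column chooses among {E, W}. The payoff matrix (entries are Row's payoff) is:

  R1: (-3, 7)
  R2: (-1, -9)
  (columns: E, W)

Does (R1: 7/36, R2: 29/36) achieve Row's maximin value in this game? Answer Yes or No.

No

Against E this mix gives (7/36)·(-3) + (29/36)·(-1) = -25/18.
Against W this mix gives (7/36)·7 + (29/36)·(-9) = -53/9.
Column will play W, holding Row to -53/9. Shifting weight toward the row that does better against W would raise this floor (the equalizing mix achieves -17/9 against both W and E), so the proposed strategy is not optimal.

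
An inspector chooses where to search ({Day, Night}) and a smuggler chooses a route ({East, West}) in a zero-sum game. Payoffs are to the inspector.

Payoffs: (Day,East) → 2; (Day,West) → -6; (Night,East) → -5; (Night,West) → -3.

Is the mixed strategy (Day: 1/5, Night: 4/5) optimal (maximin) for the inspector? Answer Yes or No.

Yes

Against East this mix gives (1/5)·2 + (4/5)·(-5) = -18/5.
Against West this mix gives (1/5)·(-6) + (4/5)·(-3) = -18/5.
All of the smuggler's active replies (East, West) yield -18/5, and no column does worse for the inspector. The mix makes the smuggler indifferent and guarantees -18/5, so it is optimal.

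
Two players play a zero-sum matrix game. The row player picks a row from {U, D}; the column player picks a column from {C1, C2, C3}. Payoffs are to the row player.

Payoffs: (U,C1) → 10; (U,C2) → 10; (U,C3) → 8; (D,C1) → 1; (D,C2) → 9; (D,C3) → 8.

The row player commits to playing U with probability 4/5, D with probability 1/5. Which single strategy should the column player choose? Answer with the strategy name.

If the column player plays C1, the row player's expected payoff is (4/5)·10 + (1/5)·1 = 41/5.
If the column player plays C2, the row player's expected payoff is (4/5)·10 + (1/5)·9 = 49/5.
If the column player plays C3, the row player's expected payoff is (4/5)·8 + (1/5)·8 = 8.
The column player minimizes the row player's payoff; the smallest is 8, so the best response is C3.

C3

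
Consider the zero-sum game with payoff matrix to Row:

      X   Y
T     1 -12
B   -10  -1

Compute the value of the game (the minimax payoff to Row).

-11/2

Row minima: T → -12, B → -10; maximin = -10.
Column maxima: X → 1, Y → -1; minimax = -1.
-10 ≠ -1, so there is no saddle point; optimal play is mixed.
Let Row play T with probability p. Expected payoff against X: 1p + (-10)(1−p) = 11p − 10; against Y: (-12)p + (-1)(1−p) = −11p − 1.
Setting these equal: 11p − 10 = −11p − 1 ⇒ 22p = 9 ⇒ p = 9/22, and the value is (11)·(9/22) − 10 = -11/2.
For Column: with q = P(X), equating T's and B's payoffs gives 13q − 12 = −9q − 1 ⇒ q = 1/2.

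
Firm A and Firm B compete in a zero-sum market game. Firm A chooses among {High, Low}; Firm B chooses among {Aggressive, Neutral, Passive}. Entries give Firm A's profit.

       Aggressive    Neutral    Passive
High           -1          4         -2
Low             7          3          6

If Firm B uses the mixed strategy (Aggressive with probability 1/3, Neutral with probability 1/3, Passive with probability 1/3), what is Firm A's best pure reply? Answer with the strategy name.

Expected payoff of High: (1/3)·(-1) + (1/3)·4 + (1/3)·(-2) = 1/3.
Expected payoff of Low: (1/3)·7 + (1/3)·3 + (1/3)·6 = 16/3.
The largest is 16/3, so Firm A's best response is Low.

Low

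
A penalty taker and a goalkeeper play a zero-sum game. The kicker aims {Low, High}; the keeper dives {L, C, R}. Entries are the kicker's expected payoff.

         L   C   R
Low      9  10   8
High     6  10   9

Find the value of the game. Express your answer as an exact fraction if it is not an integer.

Row minima: Low → 8, High → 6; maximin = 8.
Column maxima: L → 9, C → 10, R → 9; minimax = 9.
8 ≠ 9, so there is no saddle point; optimal play is mixed.
C is strictly dominated by L (it gives the kicker strictly more in every row), so the keeper never plays it.
On the remaining 2×2 (Low, High vs L, R):
Let the kicker play Low with probability p. Expected payoff against L: 9p + 6(1−p) = 3p + 6; against R: 8p + 9(1−p) = −p + 9.
Setting these equal: 3p + 6 = −p + 9 ⇒ 4p = 3 ⇒ p = 3/4, and the value is (3)·(3/4) + 6 = 33/4.
For the keeper: with q = P(L), equating Low's and High's payoffs gives q + 8 = −3q + 9 ⇒ q = 1/4.

33/4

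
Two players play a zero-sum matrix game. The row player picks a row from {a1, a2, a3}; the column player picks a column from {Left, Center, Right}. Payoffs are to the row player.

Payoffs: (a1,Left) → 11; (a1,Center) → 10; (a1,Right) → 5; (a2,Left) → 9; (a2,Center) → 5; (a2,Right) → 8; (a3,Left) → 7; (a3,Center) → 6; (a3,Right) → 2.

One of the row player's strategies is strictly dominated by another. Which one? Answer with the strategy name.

a1 gives a strictly higher payoff than a3 against every column: 11 > 7, 10 > 6, 5 > 2.
So a3 is strictly dominated and the row player never plays it.

a3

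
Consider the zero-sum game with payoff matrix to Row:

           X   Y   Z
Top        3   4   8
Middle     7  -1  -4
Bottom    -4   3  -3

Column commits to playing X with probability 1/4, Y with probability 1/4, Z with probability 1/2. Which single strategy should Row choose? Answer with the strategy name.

Expected payoff of Top: (1/4)·3 + (1/4)·4 + (1/2)·8 = 23/4.
Expected payoff of Middle: (1/4)·7 + (1/4)·(-1) + (1/2)·(-4) = -1/2.
Expected payoff of Bottom: (1/4)·(-4) + (1/4)·3 + (1/2)·(-3) = -7/4.
The largest is 23/4, so Row's best response is Top.

Top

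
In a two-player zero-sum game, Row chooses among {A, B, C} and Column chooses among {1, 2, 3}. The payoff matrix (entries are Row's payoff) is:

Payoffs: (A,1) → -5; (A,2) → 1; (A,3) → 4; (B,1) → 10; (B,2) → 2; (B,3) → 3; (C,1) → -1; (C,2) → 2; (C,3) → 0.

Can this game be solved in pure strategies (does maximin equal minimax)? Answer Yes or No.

Row minima: A → -5, B → 2, C → -1; maximin = 2.
Column maxima: 1 → 10, 2 → 2, 3 → 4; minimax = 2.
maximin = minimax = 2, so a saddle point exists.

Yes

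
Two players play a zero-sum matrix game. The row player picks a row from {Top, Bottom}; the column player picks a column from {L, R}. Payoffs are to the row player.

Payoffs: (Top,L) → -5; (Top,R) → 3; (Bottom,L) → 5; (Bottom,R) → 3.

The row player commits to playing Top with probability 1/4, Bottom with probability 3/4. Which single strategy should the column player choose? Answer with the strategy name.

L

If the column player plays L, the row player's expected payoff is (1/4)·(-5) + (3/4)·5 = 5/2.
If the column player plays R, the row player's expected payoff is (1/4)·3 + (3/4)·3 = 3.
The column player minimizes the row player's payoff; the smallest is 5/2, so the best response is L.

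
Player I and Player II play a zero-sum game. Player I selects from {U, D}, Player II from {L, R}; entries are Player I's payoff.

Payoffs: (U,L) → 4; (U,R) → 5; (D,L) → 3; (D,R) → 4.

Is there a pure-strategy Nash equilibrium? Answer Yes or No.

Yes

Row minima: U → 4, D → 3; maximin = 4.
Column maxima: L → 4, R → 5; minimax = 4.
maximin = minimax = 4, so a saddle point exists.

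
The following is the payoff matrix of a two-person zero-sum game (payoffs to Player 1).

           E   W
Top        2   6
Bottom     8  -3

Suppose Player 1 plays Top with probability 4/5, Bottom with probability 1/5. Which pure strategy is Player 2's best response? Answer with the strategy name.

If Player 2 plays E, Player 1's expected payoff is (4/5)·2 + (1/5)·8 = 16/5.
If Player 2 plays W, Player 1's expected payoff is (4/5)·6 + (1/5)·(-3) = 21/5.
Player 2 minimizes Player 1's payoff; the smallest is 16/5, so the best response is E.

E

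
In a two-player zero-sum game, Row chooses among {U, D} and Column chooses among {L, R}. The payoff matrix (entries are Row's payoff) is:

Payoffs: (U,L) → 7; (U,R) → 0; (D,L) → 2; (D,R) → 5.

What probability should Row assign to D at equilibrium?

Row minima: U → 0, D → 2; maximin = 2.
Column maxima: L → 7, R → 5; minimax = 5.
2 ≠ 5, so there is no saddle point; optimal play is mixed.
Let Row play U with probability p. Expected payoff against L: 7p + 2(1−p) = 5p + 2; against R: 0p + 5(1−p) = −5p + 5.
Setting these equal: 5p + 2 = −5p + 5 ⇒ 10p = 3 ⇒ p = 3/10, and the value is (5)·(3/10) + 2 = 7/2.
For Column: with q = P(L), equating U's and D's payoffs gives 7q = −3q + 5 ⇒ q = 1/2.

7/10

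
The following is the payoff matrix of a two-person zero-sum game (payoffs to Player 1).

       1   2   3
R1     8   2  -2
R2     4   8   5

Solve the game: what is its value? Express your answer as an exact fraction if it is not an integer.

48/11

Row minima: R1 → -2, R2 → 4; maximin = 4.
Column maxima: 1 → 8, 2 → 8, 3 → 5; minimax = 5.
4 ≠ 5, so there is no saddle point; optimal play is mixed.
2 is strictly dominated by 3 (it gives Player 1 strictly more in every row), so Player 2 never plays it.
On the remaining 2×2 (R1, R2 vs 1, 3):
Let Player 1 play R1 with probability p. Expected payoff against 1: 8p + 4(1−p) = 4p + 4; against 3: (-2)p + 5(1−p) = −7p + 5.
Setting these equal: 4p + 4 = −7p + 5 ⇒ 11p = 1 ⇒ p = 1/11, and the value is (4)·(1/11) + 4 = 48/11.
For Player 2: with q = P(1), equating R1's and R2's payoffs gives 10q − 2 = −q + 5 ⇒ q = 7/11.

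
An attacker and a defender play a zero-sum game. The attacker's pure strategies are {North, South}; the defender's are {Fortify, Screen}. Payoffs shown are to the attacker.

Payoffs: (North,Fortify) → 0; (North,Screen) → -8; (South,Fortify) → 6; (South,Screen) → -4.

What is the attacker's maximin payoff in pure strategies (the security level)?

Row minima: North → -8, South → -4.
The best of these is -4.

-4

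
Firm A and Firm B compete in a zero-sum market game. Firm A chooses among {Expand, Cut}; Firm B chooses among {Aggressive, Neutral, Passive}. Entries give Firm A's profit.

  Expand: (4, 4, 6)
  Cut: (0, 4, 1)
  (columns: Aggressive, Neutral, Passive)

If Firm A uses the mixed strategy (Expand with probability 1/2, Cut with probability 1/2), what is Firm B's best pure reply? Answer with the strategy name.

Aggressive

If Firm B plays Aggressive, Firm A's expected payoff is (1/2)·4 + (1/2)·0 = 2.
If Firm B plays Neutral, Firm A's expected payoff is (1/2)·4 + (1/2)·4 = 4.
If Firm B plays Passive, Firm A's expected payoff is (1/2)·6 + (1/2)·1 = 7/2.
Firm B minimizes Firm A's payoff; the smallest is 2, so the best response is Aggressive.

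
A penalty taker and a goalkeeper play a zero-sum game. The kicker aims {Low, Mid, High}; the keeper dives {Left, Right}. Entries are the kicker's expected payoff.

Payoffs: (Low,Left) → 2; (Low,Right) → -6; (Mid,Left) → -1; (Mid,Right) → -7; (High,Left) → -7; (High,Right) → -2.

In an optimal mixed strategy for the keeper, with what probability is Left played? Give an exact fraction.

4/13

Row minima: Low → -6, Mid → -7, High → -7; maximin = -6.
Column maxima: Left → 2, Right → -2; minimax = -2.
-6 ≠ -2, so there is no saddle point; optimal play is mixed.
Mid is strictly dominated by Low, so the kicker never plays it.
On the remaining 2×2 (Low, High vs Left, Right):
Let the kicker play Low with probability p. Expected payoff against Left: 2p + (-7)(1−p) = 9p − 7; against Right: (-6)p + (-2)(1−p) = −4p − 2.
Setting these equal: 9p − 7 = −4p − 2 ⇒ 13p = 5 ⇒ p = 5/13, and the value is (9)·(5/13) − 7 = -46/13.
For the keeper: with q = P(Left), equating Low's and High's payoffs gives 8q − 6 = −5q − 2 ⇒ q = 4/13.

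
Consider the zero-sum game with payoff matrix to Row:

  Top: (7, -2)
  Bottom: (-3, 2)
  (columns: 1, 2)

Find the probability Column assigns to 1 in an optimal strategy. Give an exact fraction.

2/7

Row minima: Top → -2, Bottom → -3; maximin = -2.
Column maxima: 1 → 7, 2 → 2; minimax = 2.
-2 ≠ 2, so there is no saddle point; optimal play is mixed.
Let Row play Top with probability p. Expected payoff against 1: 7p + (-3)(1−p) = 10p − 3; against 2: (-2)p + 2(1−p) = −4p + 2.
Setting these equal: 10p − 3 = −4p + 2 ⇒ 14p = 5 ⇒ p = 5/14, and the value is (10)·(5/14) − 3 = 4/7.
For Column: with q = P(1), equating Top's and Bottom's payoffs gives 9q − 2 = −5q + 2 ⇒ q = 2/7.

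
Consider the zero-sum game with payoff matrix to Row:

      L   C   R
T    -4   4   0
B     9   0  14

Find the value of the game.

Row minima: T → -4, B → 0; maximin = 0.
Column maxima: L → 9, C → 4, R → 14; minimax = 4.
0 ≠ 4, so there is no saddle point; optimal play is mixed.
R is strictly dominated by L (it gives Row strictly more in every row), so Column never plays it.
On the remaining 2×2 (T, B vs L, C):
Let Row play T with probability p. Expected payoff against L: (-4)p + 9(1−p) = −13p + 9; against C: 4p + 0(1−p) = 4p.
Setting these equal: −13p + 9 = 4p ⇒ −17p = -9 ⇒ p = 9/17, and the value is (-13)·(9/17) + 9 = 36/17.
For Column: with q = P(L), equating T's and B's payoffs gives −8q + 4 = 9q ⇒ q = 4/17.

36/17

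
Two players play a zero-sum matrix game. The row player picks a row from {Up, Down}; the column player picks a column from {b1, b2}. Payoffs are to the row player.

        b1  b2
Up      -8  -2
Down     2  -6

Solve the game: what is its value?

Row minima: Up → -8, Down → -6; maximin = -6.
Column maxima: b1 → 2, b2 → -2; minimax = -2.
-6 ≠ -2, so there is no saddle point; optimal play is mixed.
Let the row player play Up with probability p. Expected payoff against b1: (-8)p + 2(1−p) = −10p + 2; against b2: (-2)p + (-6)(1−p) = 4p − 6.
Setting these equal: −10p + 2 = 4p − 6 ⇒ −14p = -8 ⇒ p = 4/7, and the value is (-10)·(4/7) + 2 = -26/7.
For the column player: with q = P(b1), equating Up's and Down's payoffs gives −6q − 2 = 8q − 6 ⇒ q = 2/7.

-26/7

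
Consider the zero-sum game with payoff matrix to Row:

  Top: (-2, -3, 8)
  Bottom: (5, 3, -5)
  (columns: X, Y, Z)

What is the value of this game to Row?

9/19

Row minima: Top → -3, Bottom → -5; maximin = -3.
Column maxima: X → 5, Y → 3, Z → 8; minimax = 3.
-3 ≠ 3, so there is no saddle point; optimal play is mixed.
X is strictly dominated by Y (it gives Row strictly more in every row), so Column never plays it.
On the remaining 2×2 (Top, Bottom vs Y, Z):
Let Row play Top with probability p. Expected payoff against Y: (-3)p + 3(1−p) = −6p + 3; against Z: 8p + (-5)(1−p) = 13p − 5.
Setting these equal: −6p + 3 = 13p − 5 ⇒ −19p = -8 ⇒ p = 8/19, and the value is (-6)·(8/19) + 3 = 9/19.
For Column: with q = P(Y), equating Top's and Bottom's payoffs gives −11q + 8 = 8q − 5 ⇒ q = 13/19.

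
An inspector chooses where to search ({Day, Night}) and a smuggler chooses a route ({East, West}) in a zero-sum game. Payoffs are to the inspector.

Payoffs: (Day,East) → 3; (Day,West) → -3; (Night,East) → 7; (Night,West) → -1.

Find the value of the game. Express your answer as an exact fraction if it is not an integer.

Row minima: Day → -3, Night → -1; maximin = -1.
Column maxima: East → 7, West → -1; minimax = -1.
Since maximin = minimax = -1, there is a saddle point and the value is -1.

-1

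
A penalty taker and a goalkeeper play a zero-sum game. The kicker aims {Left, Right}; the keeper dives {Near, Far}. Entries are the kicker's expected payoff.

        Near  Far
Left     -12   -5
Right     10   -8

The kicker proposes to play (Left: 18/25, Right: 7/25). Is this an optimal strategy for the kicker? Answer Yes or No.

Against Near this mix gives (18/25)·(-12) + (7/25)·10 = -146/25.
Against Far this mix gives (18/25)·(-5) + (7/25)·(-8) = -146/25.
All of the keeper's active replies (Near, Far) yield -146/25, and no column does worse for the kicker. The mix makes the keeper indifferent and guarantees -146/25, so it is optimal.

Yes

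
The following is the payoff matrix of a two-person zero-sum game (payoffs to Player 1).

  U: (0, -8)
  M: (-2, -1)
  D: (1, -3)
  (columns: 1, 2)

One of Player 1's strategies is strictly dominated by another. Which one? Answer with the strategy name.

U

D gives a strictly higher payoff than U against every column: 1 > 0, -3 > -8.
So U is strictly dominated and Player 1 never plays it.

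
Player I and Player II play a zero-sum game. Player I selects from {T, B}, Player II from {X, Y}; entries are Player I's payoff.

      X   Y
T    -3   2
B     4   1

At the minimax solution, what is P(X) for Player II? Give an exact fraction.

1/8

Row minima: T → -3, B → 1; maximin = 1.
Column maxima: X → 4, Y → 2; minimax = 2.
1 ≠ 2, so there is no saddle point; optimal play is mixed.
Let Player I play T with probability p. Expected payoff against X: (-3)p + 4(1−p) = −7p + 4; against Y: 2p + 1(1−p) = p + 1.
Setting these equal: −7p + 4 = p + 1 ⇒ −8p = -3 ⇒ p = 3/8, and the value is (-7)·(3/8) + 4 = 11/8.
For Player II: with q = P(X), equating T's and B's payoffs gives −5q + 2 = 3q + 1 ⇒ q = 1/8.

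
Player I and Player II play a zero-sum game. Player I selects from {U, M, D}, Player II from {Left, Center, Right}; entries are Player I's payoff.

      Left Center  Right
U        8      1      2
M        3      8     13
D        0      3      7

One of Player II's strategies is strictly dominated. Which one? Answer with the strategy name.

Right

Center holds Player I's payoff strictly below Right in every row: 1 < 2, 8 < 13, 3 < 7.
So Right is strictly dominated for Player II.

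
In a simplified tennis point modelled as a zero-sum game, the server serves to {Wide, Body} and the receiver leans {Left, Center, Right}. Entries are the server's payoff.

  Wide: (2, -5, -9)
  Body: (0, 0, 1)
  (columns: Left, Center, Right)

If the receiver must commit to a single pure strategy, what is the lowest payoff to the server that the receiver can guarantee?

Column maxima: Left → 2, Center → 0, Right → 1.
The smallest of these is 0.

0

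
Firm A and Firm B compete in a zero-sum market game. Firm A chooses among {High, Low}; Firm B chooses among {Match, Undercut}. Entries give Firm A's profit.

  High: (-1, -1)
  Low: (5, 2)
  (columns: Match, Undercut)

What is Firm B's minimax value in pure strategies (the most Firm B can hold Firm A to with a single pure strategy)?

2

Column maxima: Match → 5, Undercut → 2.
The smallest of these is 2.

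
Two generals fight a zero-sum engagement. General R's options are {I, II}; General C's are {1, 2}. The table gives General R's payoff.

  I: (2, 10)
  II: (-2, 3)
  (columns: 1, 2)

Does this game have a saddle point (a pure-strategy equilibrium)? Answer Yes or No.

Yes

Row minima: I → 2, II → -2; maximin = 2.
Column maxima: 1 → 2, 2 → 10; minimax = 2.
maximin = minimax = 2, so a saddle point exists.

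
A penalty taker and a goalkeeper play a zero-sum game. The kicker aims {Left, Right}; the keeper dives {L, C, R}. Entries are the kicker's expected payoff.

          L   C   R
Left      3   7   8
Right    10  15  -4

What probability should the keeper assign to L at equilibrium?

12/19

Row minima: Left → 3, Right → -4; maximin = 3.
Column maxima: L → 10, C → 15, R → 8; minimax = 8.
3 ≠ 8, so there is no saddle point; optimal play is mixed.
C is strictly dominated by L (it gives the kicker strictly more in every row), so the keeper never plays it.
On the remaining 2×2 (Left, Right vs L, R):
Let the kicker play Left with probability p. Expected payoff against L: 3p + 10(1−p) = −7p + 10; against R: 8p + (-4)(1−p) = 12p − 4.
Setting these equal: −7p + 10 = 12p − 4 ⇒ −19p = -14 ⇒ p = 14/19, and the value is (-7)·(14/19) + 10 = 92/19.
For the keeper: with q = P(L), equating Left's and Right's payoffs gives −5q + 8 = 14q − 4 ⇒ q = 12/19.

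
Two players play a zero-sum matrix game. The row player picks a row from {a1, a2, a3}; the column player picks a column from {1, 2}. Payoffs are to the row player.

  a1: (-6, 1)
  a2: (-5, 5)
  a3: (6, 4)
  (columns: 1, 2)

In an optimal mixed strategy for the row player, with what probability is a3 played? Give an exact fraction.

Row minima: a1 → -6, a2 → -5, a3 → 4; maximin = 4.
Column maxima: 1 → 6, 2 → 5; minimax = 5.
4 ≠ 5, so there is no saddle point; optimal play is mixed.
a1 is strictly dominated by a2, so the row player never plays it.
On the remaining 2×2 (a2, a3 vs 1, 2):
Let the row player play a2 with probability p. Expected payoff against 1: (-5)p + 6(1−p) = −11p + 6; against 2: 5p + 4(1−p) = p + 4.
Setting these equal: −11p + 6 = p + 4 ⇒ −12p = -2 ⇒ p = 1/6, and the value is (-11)·(1/6) + 6 = 25/6.
For the column player: with q = P(1), equating a2's and a3's payoffs gives −10q + 5 = 2q + 4 ⇒ q = 1/12.

5/6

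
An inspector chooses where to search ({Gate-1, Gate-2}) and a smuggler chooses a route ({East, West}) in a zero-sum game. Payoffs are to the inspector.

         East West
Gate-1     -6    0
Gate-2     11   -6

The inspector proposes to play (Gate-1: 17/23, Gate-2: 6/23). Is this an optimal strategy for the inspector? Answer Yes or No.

Yes

Against East this mix gives (17/23)·(-6) + (6/23)·11 = -36/23.
Against West this mix gives (17/23)·0 + (6/23)·(-6) = -36/23.
All of the smuggler's active replies (East, West) yield -36/23, and no column does worse for the inspector. The mix makes the smuggler indifferent and guarantees -36/23, so it is optimal.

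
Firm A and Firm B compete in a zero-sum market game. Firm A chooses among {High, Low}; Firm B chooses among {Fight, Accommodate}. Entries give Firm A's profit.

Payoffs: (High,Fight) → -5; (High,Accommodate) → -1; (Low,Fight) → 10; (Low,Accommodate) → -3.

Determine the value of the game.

-25/17

Row minima: High → -5, Low → -3; maximin = -3.
Column maxima: Fight → 10, Accommodate → -1; minimax = -1.
-3 ≠ -1, so there is no saddle point; optimal play is mixed.
Let Firm A play High with probability p. Expected payoff against Fight: (-5)p + 10(1−p) = −15p + 10; against Accommodate: (-1)p + (-3)(1−p) = 2p − 3.
Setting these equal: −15p + 10 = 2p − 3 ⇒ −17p = -13 ⇒ p = 13/17, and the value is (-15)·(13/17) + 10 = -25/17.
For Firm B: with q = P(Fight), equating High's and Low's payoffs gives −4q − 1 = 13q − 3 ⇒ q = 2/17.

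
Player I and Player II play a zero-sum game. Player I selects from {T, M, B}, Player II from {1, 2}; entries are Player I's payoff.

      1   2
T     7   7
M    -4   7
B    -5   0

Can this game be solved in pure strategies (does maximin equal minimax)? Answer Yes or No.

Yes

Row minima: T → 7, M → -4, B → -5; maximin = 7.
Column maxima: 1 → 7, 2 → 7; minimax = 7.
maximin = minimax = 7, so a saddle point exists.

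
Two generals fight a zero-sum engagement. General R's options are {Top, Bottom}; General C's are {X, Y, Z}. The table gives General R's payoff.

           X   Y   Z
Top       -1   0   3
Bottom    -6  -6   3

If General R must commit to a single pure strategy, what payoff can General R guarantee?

Row minima: Top → -1, Bottom → -6.
The best of these is -1.

-1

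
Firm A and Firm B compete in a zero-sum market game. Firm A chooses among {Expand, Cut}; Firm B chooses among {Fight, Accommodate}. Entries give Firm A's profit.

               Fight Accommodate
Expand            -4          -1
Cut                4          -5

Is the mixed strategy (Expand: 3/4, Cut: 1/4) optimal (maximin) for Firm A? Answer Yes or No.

Against Fight this mix gives (3/4)·(-4) + (1/4)·4 = -2.
Against Accommodate this mix gives (3/4)·(-1) + (1/4)·(-5) = -2.
All of Firm B's active replies (Fight, Accommodate) yield -2, and no column does worse for Firm A. The mix makes Firm B indifferent and guarantees -2, so it is optimal.

Yes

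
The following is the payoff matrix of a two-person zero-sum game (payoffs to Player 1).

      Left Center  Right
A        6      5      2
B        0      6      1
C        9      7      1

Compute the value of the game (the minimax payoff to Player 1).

Row minima: A → 2, B → 0, C → 1; maximin = 2.
Column maxima: Left → 9, Center → 7, Right → 2; minimax = 2.
Since maximin = minimax = 2, there is a saddle point and the value is 2.

2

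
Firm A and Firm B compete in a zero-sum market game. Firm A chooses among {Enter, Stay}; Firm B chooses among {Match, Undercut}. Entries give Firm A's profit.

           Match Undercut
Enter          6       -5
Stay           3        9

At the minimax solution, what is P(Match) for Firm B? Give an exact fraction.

14/17

Row minima: Enter → -5, Stay → 3; maximin = 3.
Column maxima: Match → 6, Undercut → 9; minimax = 6.
3 ≠ 6, so there is no saddle point; optimal play is mixed.
Let Firm A play Enter with probability p. Expected payoff against Match: 6p + 3(1−p) = 3p + 3; against Undercut: (-5)p + 9(1−p) = −14p + 9.
Setting these equal: 3p + 3 = −14p + 9 ⇒ 17p = 6 ⇒ p = 6/17, and the value is (3)·(6/17) + 3 = 69/17.
For Firm B: with q = P(Match), equating Enter's and Stay's payoffs gives 11q − 5 = −6q + 9 ⇒ q = 14/17.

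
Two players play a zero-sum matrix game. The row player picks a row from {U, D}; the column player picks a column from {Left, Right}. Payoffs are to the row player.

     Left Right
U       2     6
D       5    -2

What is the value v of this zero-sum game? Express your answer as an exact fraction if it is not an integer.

34/11

Row minima: U → 2, D → -2; maximin = 2.
Column maxima: Left → 5, Right → 6; minimax = 5.
2 ≠ 5, so there is no saddle point; optimal play is mixed.
Let the row player play U with probability p. Expected payoff against Left: 2p + 5(1−p) = −3p + 5; against Right: 6p + (-2)(1−p) = 8p − 2.
Setting these equal: −3p + 5 = 8p − 2 ⇒ −11p = -7 ⇒ p = 7/11, and the value is (-3)·(7/11) + 5 = 34/11.
For the column player: with q = P(Left), equating U's and D's payoffs gives −4q + 6 = 7q − 2 ⇒ q = 8/11.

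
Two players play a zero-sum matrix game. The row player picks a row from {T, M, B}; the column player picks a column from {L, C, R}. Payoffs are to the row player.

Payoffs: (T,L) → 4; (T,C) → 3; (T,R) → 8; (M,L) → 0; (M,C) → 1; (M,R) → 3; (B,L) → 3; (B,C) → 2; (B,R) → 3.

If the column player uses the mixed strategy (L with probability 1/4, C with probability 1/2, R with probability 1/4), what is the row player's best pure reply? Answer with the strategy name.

Expected payoff of T: (1/4)·4 + (1/2)·3 + (1/4)·8 = 9/2.
Expected payoff of M: (1/4)·0 + (1/2)·1 + (1/4)·3 = 5/4.
Expected payoff of B: (1/4)·3 + (1/2)·2 + (1/4)·3 = 5/2.
The largest is 9/2, so the row player's best response is T.

T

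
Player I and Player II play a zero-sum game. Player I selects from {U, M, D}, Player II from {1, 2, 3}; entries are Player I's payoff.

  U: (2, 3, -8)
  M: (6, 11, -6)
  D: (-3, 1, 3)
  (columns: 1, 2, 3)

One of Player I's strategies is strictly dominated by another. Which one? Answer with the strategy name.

U

M gives a strictly higher payoff than U against every column: 6 > 2, 11 > 3, -6 > -8.
So U is strictly dominated and Player I never plays it.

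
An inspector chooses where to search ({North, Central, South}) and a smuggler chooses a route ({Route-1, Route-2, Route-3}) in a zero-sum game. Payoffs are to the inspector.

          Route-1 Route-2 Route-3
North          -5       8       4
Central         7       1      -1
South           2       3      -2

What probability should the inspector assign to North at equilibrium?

Row minima: North → -5, Central → -1, South → -2; maximin = -1.
Column maxima: Route-1 → 7, Route-2 → 8, Route-3 → 4; minimax = 4.
-1 ≠ 4, so there is no saddle point; optimal play is mixed.
Route-2 is strictly dominated by Route-3 (it gives the inspector strictly more in every row), so the smuggler never plays it.
With Route-2 eliminated, South is strictly dominated by Central (Central gives the inspector strictly more in every remaining column), so the inspector never plays it.
On the remaining 2×2 (North, Central vs Route-1, Route-3):
Let the inspector play North with probability p. Expected payoff against Route-1: (-5)p + 7(1−p) = −12p + 7; against Route-3: 4p + (-1)(1−p) = 5p − 1.
Setting these equal: −12p + 7 = 5p − 1 ⇒ −17p = -8 ⇒ p = 8/17, and the value is (-12)·(8/17) + 7 = 23/17.
For the smuggler: with q = P(Route-1), equating North's and Central's payoffs gives −9q + 4 = 8q − 1 ⇒ q = 5/17.

8/17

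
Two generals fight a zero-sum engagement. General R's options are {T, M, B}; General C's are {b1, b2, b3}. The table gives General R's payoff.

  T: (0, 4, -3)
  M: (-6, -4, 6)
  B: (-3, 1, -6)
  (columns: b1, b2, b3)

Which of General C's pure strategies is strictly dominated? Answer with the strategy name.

b2

b1 holds General R's payoff strictly below b2 in every row: 0 < 4, -6 < -4, -3 < 1.
So b2 is strictly dominated for General C.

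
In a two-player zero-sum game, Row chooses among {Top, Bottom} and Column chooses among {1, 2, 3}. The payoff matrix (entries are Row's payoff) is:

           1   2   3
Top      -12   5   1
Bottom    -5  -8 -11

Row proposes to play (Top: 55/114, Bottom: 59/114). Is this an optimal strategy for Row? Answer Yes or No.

No

Against 1 this mix gives (55/114)·(-12) + (59/114)·(-5) = -955/114.
Against 2 this mix gives (55/114)·5 + (59/114)·(-8) = -197/114.
Against 3 this mix gives (55/114)·1 + (59/114)·(-11) = -99/19.
Column will play 1, holding Row to -955/114. Shifting weight toward the row that does better against 1 would raise this floor (the equalizing mix achieves -137/19 against both 1 and 3), so the proposed strategy is not optimal.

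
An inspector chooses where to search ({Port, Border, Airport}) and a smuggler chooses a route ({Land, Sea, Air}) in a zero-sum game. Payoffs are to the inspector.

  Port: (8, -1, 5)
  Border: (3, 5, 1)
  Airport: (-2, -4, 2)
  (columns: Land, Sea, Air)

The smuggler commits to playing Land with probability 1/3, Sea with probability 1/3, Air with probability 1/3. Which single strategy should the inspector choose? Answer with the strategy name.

Expected payoff of Port: (1/3)·8 + (1/3)·(-1) + (1/3)·5 = 4.
Expected payoff of Border: (1/3)·3 + (1/3)·5 + (1/3)·1 = 3.
Expected payoff of Airport: (1/3)·(-2) + (1/3)·(-4) + (1/3)·2 = -4/3.
The largest is 4, so the inspector's best response is Port.

Port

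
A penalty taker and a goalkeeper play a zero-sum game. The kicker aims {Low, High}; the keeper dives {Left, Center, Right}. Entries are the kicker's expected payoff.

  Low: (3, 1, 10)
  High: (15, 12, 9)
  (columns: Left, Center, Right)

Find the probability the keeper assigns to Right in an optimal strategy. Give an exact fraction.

11/12

Row minima: Low → 1, High → 9; maximin = 9.
Column maxima: Left → 15, Center → 12, Right → 10; minimax = 10.
9 ≠ 10, so there is no saddle point; optimal play is mixed.
Left is strictly dominated by Center (it gives the kicker strictly more in every row), so the keeper never plays it.
On the remaining 2×2 (Low, High vs Center, Right):
Let the kicker play Low with probability p. Expected payoff against Center: 1p + 12(1−p) = −11p + 12; against Right: 10p + 9(1−p) = p + 9.
Setting these equal: −11p + 12 = p + 9 ⇒ −12p = -3 ⇒ p = 1/4, and the value is (-11)·(1/4) + 12 = 37/4.
For the keeper: with q = P(Center), equating Low's and High's payoffs gives −9q + 10 = 3q + 9 ⇒ q = 1/12.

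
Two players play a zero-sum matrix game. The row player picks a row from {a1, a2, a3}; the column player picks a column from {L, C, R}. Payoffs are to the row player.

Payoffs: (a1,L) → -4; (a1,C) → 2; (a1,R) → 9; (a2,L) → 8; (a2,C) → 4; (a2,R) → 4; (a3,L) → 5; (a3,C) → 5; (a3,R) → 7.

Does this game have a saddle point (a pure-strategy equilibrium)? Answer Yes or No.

Yes

Row minima: a1 → -4, a2 → 4, a3 → 5; maximin = 5.
Column maxima: L → 8, C → 5, R → 9; minimax = 5.
maximin = minimax = 5, so a saddle point exists.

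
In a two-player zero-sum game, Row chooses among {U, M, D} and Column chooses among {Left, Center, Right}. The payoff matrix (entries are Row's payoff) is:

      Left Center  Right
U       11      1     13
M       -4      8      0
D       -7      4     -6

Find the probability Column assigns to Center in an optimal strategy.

Row minima: U → 1, M → -4, D → -7; maximin = 1.
Column maxima: Left → 11, Center → 8, Right → 13; minimax = 8.
1 ≠ 8, so there is no saddle point; optimal play is mixed.
D is strictly dominated by M, so Row never plays it.
Right is strictly dominated by Left (it gives Row strictly more in every row), so Column never plays it.
On the remaining 2×2 (U, M vs Left, Center):
Let Row play U with probability p. Expected payoff against Left: 11p + (-4)(1−p) = 15p − 4; against Center: 1p + 8(1−p) = −7p + 8.
Setting these equal: 15p − 4 = −7p + 8 ⇒ 22p = 12 ⇒ p = 6/11, and the value is (15)·(6/11) − 4 = 46/11.
For Column: with q = P(Left), equating U's and M's payoffs gives 10q + 1 = −12q + 8 ⇒ q = 7/22.

15/22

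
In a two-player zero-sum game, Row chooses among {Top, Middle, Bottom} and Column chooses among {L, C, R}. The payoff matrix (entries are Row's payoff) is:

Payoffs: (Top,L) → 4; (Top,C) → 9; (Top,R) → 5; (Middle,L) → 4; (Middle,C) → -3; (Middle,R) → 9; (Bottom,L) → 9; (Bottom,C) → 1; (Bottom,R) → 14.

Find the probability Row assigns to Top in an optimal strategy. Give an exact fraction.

8/13

Row minima: Top → 4, Middle → -3, Bottom → 1; maximin = 4.
Column maxima: L → 9, C → 9, R → 14; minimax = 9.
4 ≠ 9, so there is no saddle point; optimal play is mixed.
Middle is strictly dominated by Bottom, so Row never plays it.
R is strictly dominated by L (it gives Row strictly more in every row), so Column never plays it.
On the remaining 2×2 (Top, Bottom vs L, C):
Let Row play Top with probability p. Expected payoff against L: 4p + 9(1−p) = −5p + 9; against C: 9p + 1(1−p) = 8p + 1.
Setting these equal: −5p + 9 = 8p + 1 ⇒ −13p = -8 ⇒ p = 8/13, and the value is (-5)·(8/13) + 9 = 77/13.
For Column: with q = P(L), equating Top's and Bottom's payoffs gives −5q + 9 = 8q + 1 ⇒ q = 8/13.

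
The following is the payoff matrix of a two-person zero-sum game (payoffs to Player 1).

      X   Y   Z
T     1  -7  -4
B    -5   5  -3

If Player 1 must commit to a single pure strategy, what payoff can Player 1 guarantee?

-5

Row minima: T → -7, B → -5.
The best of these is -5.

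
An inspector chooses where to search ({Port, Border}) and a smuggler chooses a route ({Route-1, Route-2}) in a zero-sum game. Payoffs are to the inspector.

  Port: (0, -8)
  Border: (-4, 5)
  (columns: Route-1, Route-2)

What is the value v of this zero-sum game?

-32/17

Row minima: Port → -8, Border → -4; maximin = -4.
Column maxima: Route-1 → 0, Route-2 → 5; minimax = 0.
-4 ≠ 0, so there is no saddle point; optimal play is mixed.
Let the inspector play Port with probability p. Expected payoff against Route-1: 0p + (-4)(1−p) = 4p − 4; against Route-2: (-8)p + 5(1−p) = −13p + 5.
Setting these equal: 4p − 4 = −13p + 5 ⇒ 17p = 9 ⇒ p = 9/17, and the value is (4)·(9/17) − 4 = -32/17.
For the smuggler: with q = P(Route-1), equating Port's and Border's payoffs gives 8q − 8 = −9q + 5 ⇒ q = 13/17.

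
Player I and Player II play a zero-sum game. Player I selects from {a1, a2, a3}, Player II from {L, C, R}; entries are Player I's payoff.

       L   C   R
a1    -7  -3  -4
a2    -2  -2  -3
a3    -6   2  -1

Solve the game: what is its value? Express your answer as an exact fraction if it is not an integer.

-8/3

Row minima: a1 → -7, a2 → -3, a3 → -6; maximin = -3.
Column maxima: L → -2, C → 2, R → -1; minimax = -2.
-3 ≠ -2, so there is no saddle point; optimal play is mixed.
a1 is strictly dominated by a2, so Player I never plays it.
C is strictly dominated by R (it gives Player I strictly more in every row), so Player II never plays it.
On the remaining 2×2 (a2, a3 vs L, R):
Let Player I play a2 with probability p. Expected payoff against L: (-2)p + (-6)(1−p) = 4p − 6; against R: (-3)p + (-1)(1−p) = −2p − 1.
Setting these equal: 4p − 6 = −2p − 1 ⇒ 6p = 5 ⇒ p = 5/6, and the value is (4)·(5/6) − 6 = -8/3.
For Player II: with q = P(L), equating a2's and a3's payoffs gives q − 3 = −5q − 1 ⇒ q = 1/3.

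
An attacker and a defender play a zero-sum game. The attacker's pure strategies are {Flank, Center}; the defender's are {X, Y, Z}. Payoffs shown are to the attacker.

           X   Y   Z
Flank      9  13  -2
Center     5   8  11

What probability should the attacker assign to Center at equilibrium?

11/17

Row minima: Flank → -2, Center → 5; maximin = 5.
Column maxima: X → 9, Y → 13, Z → 11; minimax = 9.
5 ≠ 9, so there is no saddle point; optimal play is mixed.
Y is strictly dominated by X (it gives the attacker strictly more in every row), so the defender never plays it.
On the remaining 2×2 (Flank, Center vs X, Z):
Let the attacker play Flank with probability p. Expected payoff against X: 9p + 5(1−p) = 4p + 5; against Z: (-2)p + 11(1−p) = −13p + 11.
Setting these equal: 4p + 5 = −13p + 11 ⇒ 17p = 6 ⇒ p = 6/17, and the value is (4)·(6/17) + 5 = 109/17.
For the defender: with q = P(X), equating Flank's and Center's payoffs gives 11q − 2 = −6q + 11 ⇒ q = 13/17.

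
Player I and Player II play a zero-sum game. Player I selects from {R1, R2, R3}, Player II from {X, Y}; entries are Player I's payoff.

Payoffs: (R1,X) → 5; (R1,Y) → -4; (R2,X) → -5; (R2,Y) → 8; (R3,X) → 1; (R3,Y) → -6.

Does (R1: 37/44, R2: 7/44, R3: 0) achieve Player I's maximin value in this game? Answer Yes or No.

No

Against X this mix gives (37/44)·5 + (7/44)·(-5) = 75/22.
Against Y this mix gives (37/44)·(-4) + (7/44)·8 = -23/11.
Player II will play Y, holding Player I to -23/11. Shifting weight toward the row that does better against Y would raise this floor (the equalizing mix achieves 10/11 against both Y and X), so the proposed strategy is not optimal.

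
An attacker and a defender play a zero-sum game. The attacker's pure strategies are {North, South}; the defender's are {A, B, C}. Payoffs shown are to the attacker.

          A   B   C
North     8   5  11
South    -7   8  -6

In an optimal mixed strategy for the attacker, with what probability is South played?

1/6

Row minima: North → 5, South → -7; maximin = 5.
Column maxima: A → 8, B → 8, C → 11; minimax = 8.
5 ≠ 8, so there is no saddle point; optimal play is mixed.
C is strictly dominated by A (it gives the attacker strictly more in every row), so the defender never plays it.
On the remaining 2×2 (North, South vs A, B):
Let the attacker play North with probability p. Expected payoff against A: 8p + (-7)(1−p) = 15p − 7; against B: 5p + 8(1−p) = −3p + 8.
Setting these equal: 15p − 7 = −3p + 8 ⇒ 18p = 15 ⇒ p = 5/6, and the value is (15)·(5/6) − 7 = 11/2.
For the defender: with q = P(A), equating North's and South's payoffs gives 3q + 5 = −15q + 8 ⇒ q = 1/6.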